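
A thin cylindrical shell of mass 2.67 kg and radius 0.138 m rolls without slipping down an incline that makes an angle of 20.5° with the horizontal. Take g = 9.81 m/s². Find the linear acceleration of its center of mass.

a ≈ 1.72 m/s²

Translation along the incline: Mg sinθ − f = Ma.
Rotation about the center: fR = Iα with I = MR². No-slip gives a = αR, so f = (I/R²)a = M a.
Substituting: Mg sinθ = (1 + 1.000)Ma, so a = g sinθ/(1 + 1.000) = (9.81) sin 20.5° / 2.000 = 1.718 m/s².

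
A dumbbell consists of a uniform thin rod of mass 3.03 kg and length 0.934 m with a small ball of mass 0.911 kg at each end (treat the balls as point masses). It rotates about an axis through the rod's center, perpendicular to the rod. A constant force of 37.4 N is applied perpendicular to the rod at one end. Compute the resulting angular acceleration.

I_rod = (1/12)ML² = (1/12)(3.03)(0.934)² = 0.2203 kg·m².
I_balls = 2·m·(L/2)² = 2(0.911)(0.4670)² = 0.3974 kg·m².
Total I = 0.6176 kg·m².
τ = F·(L/2) = (37.4)(0.467) = 17.47 N·m.
α = τ/I = 17.47/0.6176 = 28.28 rad/s².

α ≈ 28.3 rad/s²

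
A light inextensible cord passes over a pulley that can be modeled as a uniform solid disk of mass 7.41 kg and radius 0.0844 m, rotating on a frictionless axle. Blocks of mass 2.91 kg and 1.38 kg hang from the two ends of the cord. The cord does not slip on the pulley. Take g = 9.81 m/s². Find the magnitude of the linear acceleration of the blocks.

I = ½MR² = (1/2)(7.41)(0.0844)² = 0.02639 kg·m².
Heavier block: m₁g − T₁ = m₁a. Lighter block: T₂ − m₂g = m₂a.
Pulley: (T₁ − T₂)R = Iα = I(a/R), so T₁ − T₂ = (I/R²)a = (1/2)M_p a = 3.705·a.
Adding the three: (m₁ − m₂)g = (m₁ + m₂ + 3.705)a, so a = (2.91 − 1.38)(9.81)/(2.91 + 1.38 + 3.705) = 1.877 m/s².

a ≈ 1.88 m/s²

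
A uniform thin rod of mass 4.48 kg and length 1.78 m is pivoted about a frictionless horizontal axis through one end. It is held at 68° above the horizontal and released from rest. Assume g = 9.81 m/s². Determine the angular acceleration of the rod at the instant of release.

α ≈ 3.10 rad/s²

About the pivot, I = (1/3)ML² = (1/3)(4.48)(1.78)² = 4.731 kg·m².
The weight acts at the center, a distance L/2 = 0.8900 m from the pivot; τ = Mg(L/2) cos 68° = 14.65 N·m.
α = τ/I = 14.65/4.731 = 3.097 rad/s².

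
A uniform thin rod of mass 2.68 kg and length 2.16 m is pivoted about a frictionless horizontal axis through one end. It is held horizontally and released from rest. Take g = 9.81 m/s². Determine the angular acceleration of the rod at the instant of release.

α ≈ 6.81 rad/s²

About the pivot, I = (1/3)ML² = (1/3)(2.68)(2.16)² = 4.168 kg·m².
The weight acts at the center, a distance L/2 = 1.080 m from the pivot; τ = Mg(L/2) = 28.39 N·m.
α = τ/I = 28.39/4.168 = 6.813 rad/s².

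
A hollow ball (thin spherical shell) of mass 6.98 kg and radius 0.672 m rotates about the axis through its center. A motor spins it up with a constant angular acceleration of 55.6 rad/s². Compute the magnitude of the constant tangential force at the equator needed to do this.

I = (2/3)MR² = (2/3)(6.98)(0.672)² = 2.101 kg·m².
The required torque is τ = Iα = (2.101)(55.60) = 116.8 N·m.
A tangential force at the equator gives τ = FR, so F = τ/R = 116.8/0.672 = 173.9 N.

F ≈ 174 N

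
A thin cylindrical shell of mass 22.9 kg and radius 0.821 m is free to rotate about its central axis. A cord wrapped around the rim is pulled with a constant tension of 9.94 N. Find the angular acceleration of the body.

α ≈ 0.529 rad/s²

I = MR² = (22.9)(0.821)² = 15.44 kg·m².
τ = F R = (9.94)(0.821) = 8.161 N·m.
Newton's second law for rotation, τ = Iα, gives α = τ/I = 8.161/15.44 = 0.5287 rad/s².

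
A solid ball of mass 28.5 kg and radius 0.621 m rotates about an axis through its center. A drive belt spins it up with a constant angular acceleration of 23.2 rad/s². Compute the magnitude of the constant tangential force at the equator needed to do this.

F ≈ 164 N

I = (2/5)MR² = (2/5)(28.5)(0.621)² = 4.396 kg·m².
The required torque is τ = Iα = (4.396)(23.20) = 102.0 N·m.
A tangential force at the equator gives τ = FR, so F = τ/R = 102.0/0.621 = 164.2 N.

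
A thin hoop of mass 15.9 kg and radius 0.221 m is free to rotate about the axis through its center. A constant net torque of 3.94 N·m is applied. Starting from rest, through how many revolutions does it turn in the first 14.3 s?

I = MR² = (15.9)(0.221)² = 0.7766 kg·m².
α = τ/I = 3.94/0.7766 = 5.074 rad/s².
θ = ½αt² = ½(5.074)(14.3)² = 518.7 rad.
Revolutions = θ/(2π) = 82.56.

≈ 82.6 revolutions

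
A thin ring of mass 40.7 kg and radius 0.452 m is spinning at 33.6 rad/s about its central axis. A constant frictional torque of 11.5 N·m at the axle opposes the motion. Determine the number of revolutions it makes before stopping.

I = MR² = (40.7)(0.452)² = 8.315 kg·m².
The net torque has magnitude 11.5 N·m, opposing ω.
|α| = τ/I = 11.50/8.315 = 1.383 rad/s² (deceleration).
ω² = ω₀² − 2|α|θ with ω = 0 ⇒ θ = ω₀²/(2|α|) = 408.2 rad = 64.96 rev.

≈ 65.0 revolutions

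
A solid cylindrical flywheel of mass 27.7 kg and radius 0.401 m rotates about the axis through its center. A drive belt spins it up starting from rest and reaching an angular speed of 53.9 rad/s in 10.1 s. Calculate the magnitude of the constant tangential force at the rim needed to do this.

F ≈ 29.6 N

I = ½MR² = (1/2)(27.7)(0.401)² = 2.227 kg·m².
α = Δω/Δt = (53.9 − 0)/10.1 = 5.337 rad/s².
The required torque is τ = Iα = (2.227)(5.337) = 11.89 N·m.
A tangential force at the rim gives τ = FR, so F = τ/R = 11.89/0.401 = 29.64 N.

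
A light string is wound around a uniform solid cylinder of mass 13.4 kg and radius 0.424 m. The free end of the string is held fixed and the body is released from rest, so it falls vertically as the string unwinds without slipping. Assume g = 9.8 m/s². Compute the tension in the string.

Translation: Mg − T = Ma. Rotation about the center: TR = Iα with I = ½MR².
With a = αR: T = (I/R²)a = (1/2)M a, so Mg = (1 + 0.5000)Ma.
a = g/(1 + 0.5000) = 9.8/1.500 = 6.533 m/s².
T = 0.5000·M·a = (0.5000)(13.4)(6.533) = 43.77 N.

T ≈ 43.8 N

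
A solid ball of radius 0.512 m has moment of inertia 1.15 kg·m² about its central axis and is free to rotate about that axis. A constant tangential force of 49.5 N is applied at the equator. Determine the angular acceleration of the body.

α ≈ 22.0 rad/s²

τ = F R = (49.5)(0.512) = 25.34 N·m.
From τ = Iα: α = 25.34/1.150 = 22.04 rad/s².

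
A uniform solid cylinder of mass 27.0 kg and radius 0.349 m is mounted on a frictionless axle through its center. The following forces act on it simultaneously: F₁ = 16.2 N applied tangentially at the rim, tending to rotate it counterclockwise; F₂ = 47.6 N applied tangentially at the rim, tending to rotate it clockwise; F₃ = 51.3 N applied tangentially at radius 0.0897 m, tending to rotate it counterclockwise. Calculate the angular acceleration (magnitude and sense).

I = ½MR² = (1/2)(27.0)(0.349)² = 1.644 kg·m².
Taking counterclockwise as positive: τ₁ = +(16.2)(0.349) = +5.654 N·m; τ₂ = −(47.6)(0.349) = −16.61 N·m; τ₃ = +(51.3)(0.0897) = +4.602 N·m.
Net torque τ = -6.357 N·m.
α = τ/I = -6.357/1.644 = -3.866 rad/s².

α ≈ 3.87 rad/s², clockwise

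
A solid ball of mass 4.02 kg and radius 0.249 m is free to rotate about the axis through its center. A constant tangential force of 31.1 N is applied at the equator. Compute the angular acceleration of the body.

α ≈ 77.7 rad/s²

I = (2/5)MR² = (2/5)(4.02)(0.249)² = 0.09970 kg·m².
τ = F R = (31.1)(0.249) = 7.744 N·m.
From τ = Iα: α = 7.744/0.09970 = 77.67 rad/s².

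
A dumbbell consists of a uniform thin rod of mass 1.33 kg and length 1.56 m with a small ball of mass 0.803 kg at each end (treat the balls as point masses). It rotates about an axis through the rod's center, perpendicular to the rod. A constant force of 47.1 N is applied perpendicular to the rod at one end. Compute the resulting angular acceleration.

α ≈ 29.5 rad/s²

I_rod = (1/12)ML² = (1/12)(1.33)(1.56)² = 0.2697 kg·m².
I_balls = 2·m·(L/2)² = 2(0.803)(0.7800)² = 0.9771 kg·m².
Total I = 1.247 kg·m².
τ = F·(L/2) = (47.1)(0.780) = 36.74 N·m.
α = τ/I = 36.74/1.247 = 29.47 rad/s².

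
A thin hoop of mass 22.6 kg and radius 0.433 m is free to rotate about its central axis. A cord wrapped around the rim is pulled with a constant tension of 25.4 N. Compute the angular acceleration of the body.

α ≈ 2.60 rad/s²

I = MR² = (22.6)(0.433)² = 4.237 kg·m².
τ = F R = (25.4)(0.433) = 11.00 N·m.
Newton's second law for rotation, τ = Iα, gives α = τ/I = 11.00/4.237 = 2.596 rad/s².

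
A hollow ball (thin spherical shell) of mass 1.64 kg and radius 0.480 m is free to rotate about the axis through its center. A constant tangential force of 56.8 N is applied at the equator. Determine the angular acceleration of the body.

α ≈ 108 rad/s²

I = (2/3)MR² = (2/3)(1.64)(0.480)² = 0.2519 kg·m².
τ = F R = (56.8)(0.480) = 27.26 N·m.
Newton's second law for rotation, τ = Iα, gives α = τ/I = 27.26/0.2519 = 108.2 rad/s².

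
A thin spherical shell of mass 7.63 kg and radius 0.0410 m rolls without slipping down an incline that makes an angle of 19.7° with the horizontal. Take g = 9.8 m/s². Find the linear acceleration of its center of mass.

Translation along the incline: Mg sinθ − f = Ma.
Rotation about the center: fR = Iα with I = (2/3)MR². No-slip gives a = αR, so f = (I/R²)a = (2/3)M a.
Substituting: Mg sinθ = (1 + 0.6667)Ma, so a = g sinθ/(1 + 0.6667) = (9.8) sin 19.7° / 1.667 = 1.982 m/s².

a ≈ 1.98 m/s²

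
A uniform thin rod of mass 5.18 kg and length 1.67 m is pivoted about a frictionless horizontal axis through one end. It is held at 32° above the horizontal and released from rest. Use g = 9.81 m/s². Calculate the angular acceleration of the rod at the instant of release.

About the pivot, I = (1/3)ML² = (1/3)(5.18)(1.67)² = 4.816 kg·m².
The weight acts at the center, a distance L/2 = 0.8350 m from the pivot; τ = Mg(L/2) cos 32° = 35.98 N·m.
α = τ/I = 35.98/4.816 = 7.472 rad/s².
(Equivalently α = (3g/(2L)) cos 32° = 7.472 rad/s².)

α ≈ 7.47 rad/s²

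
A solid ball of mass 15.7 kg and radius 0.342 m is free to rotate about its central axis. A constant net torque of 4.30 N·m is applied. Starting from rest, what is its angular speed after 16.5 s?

ω ≈ 96.6 rad/s

I = (2/5)MR² = (2/5)(15.7)(0.342)² = 0.7345 kg·m².
α = τ/I = 4.30/0.7345 = 5.854 rad/s².
ω = ω₀ + αt = 0 + (5.854)(16.5) = 96.59 rad/s.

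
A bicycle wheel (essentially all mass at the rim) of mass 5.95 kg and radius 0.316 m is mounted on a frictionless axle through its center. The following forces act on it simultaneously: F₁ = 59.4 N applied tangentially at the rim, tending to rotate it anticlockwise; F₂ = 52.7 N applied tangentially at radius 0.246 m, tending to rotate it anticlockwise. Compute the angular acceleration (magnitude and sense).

I = MR² = (5.95)(0.316)² = 0.5941 kg·m².
Taking anticlockwise as positive: τ₁ = +(59.4)(0.316) = +18.77 N·m; τ₂ = +(52.7)(0.246) = +12.96 N·m.
Net torque τ = 31.73 N·m.
α = τ/I = 31.73/0.5941 = 53.41 rad/s².

α ≈ 53.4 rad/s², anticlockwise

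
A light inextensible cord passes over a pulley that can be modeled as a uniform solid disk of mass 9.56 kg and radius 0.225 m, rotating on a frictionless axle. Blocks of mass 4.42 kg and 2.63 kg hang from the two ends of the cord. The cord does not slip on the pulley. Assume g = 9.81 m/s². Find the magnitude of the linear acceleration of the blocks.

I = ½MR² = (1/2)(9.56)(0.225)² = 0.2420 kg·m².
Heavier block: m₁g − T₁ = m₁a. Lighter block: T₂ − m₂g = m₂a.
Pulley: (T₁ − T₂)R = Iα = I(a/R), so T₁ − T₂ = (I/R²)a = (1/2)M_p a = 4.780·a.
Adding the three: (m₁ − m₂)g = (m₁ + m₂ + 4.780)a, so a = (4.42 − 2.63)(9.81)/(4.42 + 2.63 + 4.780) = 1.484 m/s².

a ≈ 1.48 m/s²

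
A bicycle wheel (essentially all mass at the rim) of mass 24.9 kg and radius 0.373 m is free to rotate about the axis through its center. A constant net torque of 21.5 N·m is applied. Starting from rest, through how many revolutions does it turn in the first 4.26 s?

I = MR² = (24.9)(0.373)² = 3.464 kg·m².
α = τ/I = 21.5/3.464 = 6.206 rad/s².
θ = ½αt² = ½(6.206)(4.26)² = 56.31 rad.
Revolutions = θ/(2π) = 8.963.

≈ 8.96 revolutions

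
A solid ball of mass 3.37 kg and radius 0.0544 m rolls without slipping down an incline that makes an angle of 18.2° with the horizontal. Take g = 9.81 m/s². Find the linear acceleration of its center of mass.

Translation along the incline: Mg sinθ − f = Ma.
Rotation about the center: fR = Iα with I = (2/5)MR². No-slip gives a = αR, so f = (I/R²)a = (2/5)M a.
Substituting: Mg sinθ = (1 + 0.4000)Ma, so a = g sinθ/(1 + 0.4000) = (9.81) sin 18.2° / 1.400 = 2.189 m/s².

a ≈ 2.19 m/s²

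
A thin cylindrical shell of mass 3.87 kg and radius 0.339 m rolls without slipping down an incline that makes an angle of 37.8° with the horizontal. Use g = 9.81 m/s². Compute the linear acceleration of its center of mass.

a ≈ 3.01 m/s²

Translation along the incline: Mg sinθ − f = Ma.
Rotation about the center: fR = Iα with I = MR². No-slip gives a = αR, so f = (I/R²)a = M a.
Substituting: Mg sinθ = (1 + 1.000)Ma, so a = g sinθ/(1 + 1.000) = (9.81) sin 37.8° / 2.000 = 3.006 m/s².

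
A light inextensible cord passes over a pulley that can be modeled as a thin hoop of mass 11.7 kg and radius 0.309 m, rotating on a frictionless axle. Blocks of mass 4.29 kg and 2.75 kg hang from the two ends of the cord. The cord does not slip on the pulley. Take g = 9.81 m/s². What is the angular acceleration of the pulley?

α ≈ 2.61 rad/s²

I = MR² = (11.7)(0.309)² = 1.117 kg·m².
Heavier block: m₁g − T₁ = m₁a. Lighter block: T₂ − m₂g = m₂a.
Pulley: (T₁ − T₂)R = Iα = I(a/R), so T₁ − T₂ = (I/R²)a = 1·M_p a = 11.70·a.
Adding the three: (m₁ − m₂)g = (m₁ + m₂ + 11.70)a, so a = (4.29 − 2.75)(9.81)/(4.29 + 2.75 + 11.70) = 0.8062 m/s².
α = a/R = 0.8062/0.309 = 2.609 rad/s².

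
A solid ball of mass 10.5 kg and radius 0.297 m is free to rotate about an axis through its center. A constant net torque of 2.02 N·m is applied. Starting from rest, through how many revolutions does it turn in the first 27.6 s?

≈ 331 revolutions

I = (2/5)MR² = (2/5)(10.5)(0.297)² = 0.3705 kg·m².
α = τ/I = 2.02/0.3705 = 5.452 rad/s².
θ = ½αt² = ½(5.452)(27.6)² = 2077 rad.
Revolutions = θ/(2π) = 330.5.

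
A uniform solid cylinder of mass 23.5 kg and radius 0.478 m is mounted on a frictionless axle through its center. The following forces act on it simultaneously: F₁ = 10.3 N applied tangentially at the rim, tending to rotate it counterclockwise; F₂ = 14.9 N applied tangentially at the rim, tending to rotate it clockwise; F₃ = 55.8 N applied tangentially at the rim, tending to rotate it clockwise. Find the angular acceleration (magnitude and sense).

I = ½MR² = (1/2)(23.5)(0.478)² = 2.685 kg·m².
Taking counterclockwise as positive: τ₁ = +(10.3)(0.478) = +4.923 N·m; τ₂ = −(14.9)(0.478) = −7.122 N·m; τ₃ = −(55.8)(0.478) = −26.67 N·m.
Net torque τ = -28.87 N·m.
α = τ/I = -28.87/2.685 = -10.75 rad/s².

α ≈ 10.8 rad/s², clockwise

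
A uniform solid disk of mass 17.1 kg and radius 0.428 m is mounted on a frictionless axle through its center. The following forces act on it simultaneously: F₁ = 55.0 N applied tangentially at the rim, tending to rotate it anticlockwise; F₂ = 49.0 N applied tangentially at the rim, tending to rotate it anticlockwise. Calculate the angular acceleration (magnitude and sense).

α ≈ 28.4 rad/s², anticlockwise

I = ½MR² = (1/2)(17.1)(0.428)² = 1.566 kg·m².
Taking anticlockwise as positive: τ₁ = +(55.0)(0.428) = +23.54 N·m; τ₂ = +(49.0)(0.428) = +20.97 N·m.
Net torque τ = 44.51 N·m.
α = τ/I = 44.51/1.566 = 28.42 rad/s².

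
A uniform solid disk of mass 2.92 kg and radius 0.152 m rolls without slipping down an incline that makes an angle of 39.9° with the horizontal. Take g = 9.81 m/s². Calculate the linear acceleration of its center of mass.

a ≈ 4.20 m/s²

Translation along the incline: Mg sinθ − f = Ma.
Rotation about the center: fR = Iα with I = ½MR². No-slip gives a = αR, so f = (I/R²)a = (1/2)M a.
Substituting: Mg sinθ = (1 + 0.5000)Ma, so a = g sinθ/(1 + 0.5000) = (9.81) sin 39.9° / 1.500 = 4.195 m/s².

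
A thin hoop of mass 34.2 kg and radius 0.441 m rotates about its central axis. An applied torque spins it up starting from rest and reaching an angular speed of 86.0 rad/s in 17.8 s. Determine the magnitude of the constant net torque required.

I = MR² = (34.2)(0.441)² = 6.651 kg·m².
α = Δω/Δt = (86.0 − 0)/17.8 = 4.831 rad/s².
τ = Iα = (6.651)(4.831) = 32.14 N·m.

τ ≈ 32.1 N·m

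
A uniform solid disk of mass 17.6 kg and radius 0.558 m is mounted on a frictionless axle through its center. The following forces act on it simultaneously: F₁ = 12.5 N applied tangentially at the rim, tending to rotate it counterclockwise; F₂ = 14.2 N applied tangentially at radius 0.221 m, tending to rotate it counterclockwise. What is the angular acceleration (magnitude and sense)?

α ≈ 3.69 rad/s², counterclockwise

I = ½MR² = (1/2)(17.6)(0.558)² = 2.740 kg·m².
Taking counterclockwise as positive: τ₁ = +(12.5)(0.558) = +6.975 N·m; τ₂ = +(14.2)(0.221) = +3.138 N·m.
Net torque τ = 10.11 N·m.
α = τ/I = 10.11/2.740 = 3.691 rad/s².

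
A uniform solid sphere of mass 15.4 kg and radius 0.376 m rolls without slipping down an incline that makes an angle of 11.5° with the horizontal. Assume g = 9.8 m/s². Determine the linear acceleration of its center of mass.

a ≈ 1.40 m/s²

Translation along the incline: Mg sinθ − f = Ma.
Rotation about the center: fR = Iα with I = (2/5)MR². No-slip gives a = αR, so f = (I/R²)a = (2/5)M a.
Substituting: Mg sinθ = (1 + 0.4000)Ma, so a = g sinθ/(1 + 0.4000) = (9.8) sin 11.5° / 1.400 = 1.396 m/s².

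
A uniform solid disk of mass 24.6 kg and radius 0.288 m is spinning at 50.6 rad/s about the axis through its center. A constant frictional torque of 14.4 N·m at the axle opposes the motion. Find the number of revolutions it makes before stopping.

≈ 14.4 revolutions

I = ½MR² = (1/2)(24.6)(0.288)² = 1.020 kg·m².
The net torque has magnitude 14.4 N·m, opposing ω.
|α| = τ/I = 14.40/1.020 = 14.11 rad/s² (deceleration).
ω² = ω₀² − 2|α|θ with ω = 0 ⇒ θ = ω₀²/(2|α|) = 90.70 rad = 14.44 rev.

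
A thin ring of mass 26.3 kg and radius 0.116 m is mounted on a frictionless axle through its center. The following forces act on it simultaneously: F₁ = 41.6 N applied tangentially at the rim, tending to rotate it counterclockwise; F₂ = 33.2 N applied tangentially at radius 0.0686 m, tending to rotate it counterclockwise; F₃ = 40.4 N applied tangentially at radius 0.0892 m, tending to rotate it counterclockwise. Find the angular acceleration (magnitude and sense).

I = MR² = (26.3)(0.116)² = 0.3539 kg·m².
Taking counterclockwise as positive: τ₁ = +(41.6)(0.116) = +4.826 N·m; τ₂ = +(33.2)(0.0686) = +2.278 N·m; τ₃ = +(40.4)(0.0892) = +3.604 N·m.
Net torque τ = 10.71 N·m.
α = τ/I = 10.71/0.3539 = 30.25 rad/s².

α ≈ 30.3 rad/s², counterclockwise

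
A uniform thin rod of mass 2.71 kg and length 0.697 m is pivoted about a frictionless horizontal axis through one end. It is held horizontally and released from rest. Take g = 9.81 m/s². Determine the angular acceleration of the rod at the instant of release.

α ≈ 21.1 rad/s²

About the pivot, I = (1/3)ML² = (1/3)(2.71)(0.697)² = 0.4388 kg·m².
The weight acts at the center, a distance L/2 = 0.3485 m from the pivot; τ = Mg(L/2) = 9.265 N·m.
α = τ/I = 9.265/0.4388 = 21.11 rad/s².
(Equivalently α = (3g/(2L)) = 21.11 rad/s².)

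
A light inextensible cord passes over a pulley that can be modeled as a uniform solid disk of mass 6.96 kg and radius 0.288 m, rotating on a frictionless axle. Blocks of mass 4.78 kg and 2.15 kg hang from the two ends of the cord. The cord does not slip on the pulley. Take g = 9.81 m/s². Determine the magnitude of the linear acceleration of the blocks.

I = ½MR² = (1/2)(6.96)(0.288)² = 0.2886 kg·m².
Heavier block: m₁g − T₁ = m₁a. Lighter block: T₂ − m₂g = m₂a.
Pulley: (T₁ − T₂)R = Iα = I(a/R), so T₁ − T₂ = (I/R²)a = (1/2)M_p a = 3.480·a.
Adding the three: (m₁ − m₂)g = (m₁ + m₂ + 3.480)a, so a = (4.78 − 2.15)(9.81)/(4.78 + 2.15 + 3.480) = 2.478 m/s².

a ≈ 2.48 m/s²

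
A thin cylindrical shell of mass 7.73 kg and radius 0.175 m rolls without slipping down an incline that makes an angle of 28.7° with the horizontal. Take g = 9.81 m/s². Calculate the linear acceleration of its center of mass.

Translation along the incline: Mg sinθ − f = Ma.
Rotation about the center: fR = Iα with I = MR². No-slip gives a = αR, so f = (I/R²)a = M a.
Substituting: Mg sinθ = (1 + 1.000)Ma, so a = g sinθ/(1 + 1.000) = (9.81) sin 28.7° / 2.000 = 2.355 m/s².

a ≈ 2.36 m/s²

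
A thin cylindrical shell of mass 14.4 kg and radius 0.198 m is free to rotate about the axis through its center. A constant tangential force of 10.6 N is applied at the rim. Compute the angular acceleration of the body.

I = MR² = (14.4)(0.198)² = 0.5645 kg·m².
τ = F R = (10.6)(0.198) = 2.099 N·m.
Newton's second law for rotation, τ = Iα, gives α = τ/I = 2.099/0.5645 = 3.718 rad/s².

α ≈ 3.72 rad/s²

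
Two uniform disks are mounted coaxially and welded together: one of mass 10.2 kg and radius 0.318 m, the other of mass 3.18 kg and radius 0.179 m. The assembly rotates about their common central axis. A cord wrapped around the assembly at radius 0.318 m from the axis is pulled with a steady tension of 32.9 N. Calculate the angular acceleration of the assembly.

α ≈ 18.5 rad/s²

I = ½M₁R₁² + ½M₂R₂² = ½(10.2)(0.318)² + ½(3.18)(0.179)² = 0.5667 kg·m².
τ = F r = (32.9)(0.318) = 10.46 N·m.
α = τ/I = 10.46/0.5667 = 18.46 rad/s².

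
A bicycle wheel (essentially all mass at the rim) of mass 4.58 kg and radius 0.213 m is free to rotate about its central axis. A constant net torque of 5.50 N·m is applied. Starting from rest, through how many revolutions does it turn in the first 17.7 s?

≈ 660 revolutions

I = MR² = (4.58)(0.213)² = 0.2078 kg·m².
α = τ/I = 5.50/0.2078 = 26.47 rad/s².
θ = ½αt² = ½(26.47)(17.7)² = 4146 rad.
Revolutions = θ/(2π) = 659.9.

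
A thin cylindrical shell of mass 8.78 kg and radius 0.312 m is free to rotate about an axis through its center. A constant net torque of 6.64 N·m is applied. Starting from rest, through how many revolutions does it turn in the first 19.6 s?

≈ 238 revolutions

I = MR² = (8.78)(0.312)² = 0.8547 kg·m².
α = τ/I = 6.64/0.8547 = 7.769 rad/s².
θ = ½αt² = ½(7.769)(19.6)² = 1492 rad.
Revolutions = θ/(2π) = 237.5.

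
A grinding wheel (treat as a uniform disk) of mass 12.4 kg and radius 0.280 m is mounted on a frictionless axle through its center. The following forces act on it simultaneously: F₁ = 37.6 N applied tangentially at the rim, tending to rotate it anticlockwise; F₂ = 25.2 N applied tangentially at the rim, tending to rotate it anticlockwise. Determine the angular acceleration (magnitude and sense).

α ≈ 36.2 rad/s², anticlockwise

I = ½MR² = (1/2)(12.4)(0.280)² = 0.4861 kg·m².
Taking anticlockwise as positive: τ₁ = +(37.6)(0.280) = +10.53 N·m; τ₂ = +(25.2)(0.280) = +7.056 N·m.
Net torque τ = 17.58 N·m.
α = τ/I = 17.58/0.4861 = 36.18 rad/s².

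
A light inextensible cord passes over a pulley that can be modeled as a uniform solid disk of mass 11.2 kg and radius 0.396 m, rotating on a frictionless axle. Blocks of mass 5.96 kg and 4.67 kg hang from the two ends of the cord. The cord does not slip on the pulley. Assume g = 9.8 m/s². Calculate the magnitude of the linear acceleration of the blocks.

I = ½MR² = (1/2)(11.2)(0.396)² = 0.8782 kg·m².
Heavier block: m₁g − T₁ = m₁a. Lighter block: T₂ − m₂g = m₂a.
Pulley: (T₁ − T₂)R = Iα = I(a/R), so T₁ − T₂ = (I/R²)a = (1/2)M_p a = 5.600·a.
Adding the three: (m₁ − m₂)g = (m₁ + m₂ + 5.600)a, so a = (5.96 − 4.67)(9.8)/(5.96 + 4.67 + 5.600) = 0.7789 m/s².

a ≈ 0.779 m/s²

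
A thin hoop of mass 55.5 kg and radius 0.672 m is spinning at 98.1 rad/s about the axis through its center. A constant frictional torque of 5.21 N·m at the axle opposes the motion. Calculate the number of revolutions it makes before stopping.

≈ 3680 revolutions

I = MR² = (55.5)(0.672)² = 25.06 kg·m².
The net torque has magnitude 5.21 N·m, opposing ω.
|α| = τ/I = 5.210/25.06 = 0.2079 rad/s² (deceleration).
ω² = ω₀² − 2|α|θ with ω = 0 ⇒ θ = ω₀²/(2|α|) = 23150 rad = 3684 rev.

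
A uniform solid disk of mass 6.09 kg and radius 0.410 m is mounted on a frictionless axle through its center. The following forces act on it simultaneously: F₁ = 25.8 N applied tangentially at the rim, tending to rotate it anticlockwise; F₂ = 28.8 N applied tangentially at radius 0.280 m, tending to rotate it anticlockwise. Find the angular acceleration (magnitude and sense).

I = ½MR² = (1/2)(6.09)(0.410)² = 0.5119 kg·m².
Taking anticlockwise as positive: τ₁ = +(25.8)(0.410) = +10.58 N·m; τ₂ = +(28.8)(0.280) = +8.064 N·m.
Net torque τ = 18.64 N·m.
α = τ/I = 18.64/0.5119 = 36.42 rad/s².

α ≈ 36.4 rad/s², anticlockwise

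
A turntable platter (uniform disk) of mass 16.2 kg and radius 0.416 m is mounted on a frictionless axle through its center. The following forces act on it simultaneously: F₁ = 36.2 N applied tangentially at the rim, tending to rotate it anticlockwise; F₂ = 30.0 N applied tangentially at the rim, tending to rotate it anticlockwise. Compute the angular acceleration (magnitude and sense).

I = ½MR² = (1/2)(16.2)(0.416)² = 1.402 kg·m².
Taking anticlockwise as positive: τ₁ = +(36.2)(0.416) = +15.06 N·m; τ₂ = +(30.0)(0.416) = +12.48 N·m.
Net torque τ = 27.54 N·m.
α = τ/I = 27.54/1.402 = 19.65 rad/s².

α ≈ 19.6 rad/s², anticlockwise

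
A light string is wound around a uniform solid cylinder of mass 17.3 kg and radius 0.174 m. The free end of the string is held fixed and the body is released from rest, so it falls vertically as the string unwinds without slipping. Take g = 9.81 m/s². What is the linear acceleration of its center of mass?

Translation: Mg − T = Ma. Rotation about the center: TR = Iα with I = ½MR².
With a = αR: T = (I/R²)a = (1/2)M a, so Mg = (1 + 0.5000)Ma.
a = g/(1 + 0.5000) = 9.81/1.500 = 6.540 m/s².

a ≈ 6.54 m/s²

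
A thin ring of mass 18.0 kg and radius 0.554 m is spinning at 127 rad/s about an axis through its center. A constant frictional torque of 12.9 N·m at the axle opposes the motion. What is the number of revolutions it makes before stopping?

≈ 550 revolutions

I = MR² = (18.0)(0.554)² = 5.524 kg·m².
The net torque has magnitude 12.9 N·m, opposing ω.
|α| = τ/I = 12.90/5.524 = 2.335 rad/s² (deceleration).
ω² = ω₀² − 2|α|θ with ω = 0 ⇒ θ = ω₀²/(2|α|) = 3454 rad = 549.7 rev.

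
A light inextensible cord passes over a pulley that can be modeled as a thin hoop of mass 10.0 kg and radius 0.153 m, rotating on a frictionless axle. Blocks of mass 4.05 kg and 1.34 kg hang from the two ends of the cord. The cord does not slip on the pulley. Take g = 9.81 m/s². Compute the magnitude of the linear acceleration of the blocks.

a ≈ 1.73 m/s²

I = MR² = (10.0)(0.153)² = 0.2341 kg·m².
Heavier block: m₁g − T₁ = m₁a. Lighter block: T₂ − m₂g = m₂a.
Pulley: (T₁ − T₂)R = Iα = I(a/R), so T₁ − T₂ = (I/R²)a = 1·M_p a = 10.00·a.
Adding the three: (m₁ − m₂)g = (m₁ + m₂ + 10.00)a, so a = (4.05 − 1.34)(9.81)/(4.05 + 1.34 + 10.00) = 1.727 m/s².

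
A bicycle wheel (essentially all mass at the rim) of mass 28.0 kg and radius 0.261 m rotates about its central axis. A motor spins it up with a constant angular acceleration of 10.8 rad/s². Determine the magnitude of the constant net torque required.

I = MR² = (28.0)(0.261)² = 1.907 kg·m².
τ = Iα = (1.907)(10.80) = 20.60 N·m.

τ ≈ 20.6 N·m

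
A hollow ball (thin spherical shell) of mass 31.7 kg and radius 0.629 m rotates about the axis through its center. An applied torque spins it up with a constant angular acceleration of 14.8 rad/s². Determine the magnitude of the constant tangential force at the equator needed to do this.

I = (2/3)MR² = (2/3)(31.7)(0.629)² = 8.361 kg·m².
The required torque is τ = Iα = (8.361)(14.80) = 123.7 N·m.
A tangential force at the equator gives τ = FR, so F = τ/R = 123.7/0.629 = 196.7 N.

F ≈ 197 N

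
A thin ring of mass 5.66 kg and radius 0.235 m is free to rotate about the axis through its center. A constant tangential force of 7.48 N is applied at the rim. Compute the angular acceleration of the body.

I = MR² = (5.66)(0.235)² = 0.3126 kg·m².
τ = F R = (7.48)(0.235) = 1.758 N·m.
From τ = Iα: α = 1.758/0.3126 = 5.624 rad/s².

α ≈ 5.62 rad/s²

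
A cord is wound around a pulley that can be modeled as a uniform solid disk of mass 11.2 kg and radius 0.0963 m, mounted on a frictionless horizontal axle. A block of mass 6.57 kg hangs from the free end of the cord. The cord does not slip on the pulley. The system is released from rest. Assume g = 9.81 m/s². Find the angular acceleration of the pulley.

I = ½MR² = (1/2)(11.2)(0.0963)² = 0.05193 kg·m².
Block: mg − T = ma. Pulley: TR = Iα. No-slip: a = αR, so T = (I/R²)a = 5.600·a.
Then mg = (m + 5.600)a, so a = (6.57)(9.81)/(6.57 + 5.600) = 5.296 m/s².
α = a/R = 5.296/0.0963 = 54.99 rad/s².

α ≈ 55.0 rad/s²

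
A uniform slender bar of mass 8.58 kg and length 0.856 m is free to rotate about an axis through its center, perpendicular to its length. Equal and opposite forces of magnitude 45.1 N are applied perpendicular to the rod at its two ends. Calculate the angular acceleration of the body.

I = (1/12)ML² = (1/12)(8.58)(0.856)² = 0.5239 kg·m².
The couple gives τ = F·(L/2) + F·(L/2) = F L = (45.1)(0.856) = 38.61 N·m.
Newton's second law for rotation, τ = Iα, gives α = τ/I = 38.61/0.5239 = 73.69 rad/s².

α ≈ 73.7 rad/s²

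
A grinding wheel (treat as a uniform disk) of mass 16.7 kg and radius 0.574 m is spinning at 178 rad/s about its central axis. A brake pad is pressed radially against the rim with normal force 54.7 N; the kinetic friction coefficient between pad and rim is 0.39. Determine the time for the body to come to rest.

I = ½MR² = (1/2)(16.7)(0.574)² = 2.751 kg·m².
Friction force f = μN = (0.39)(54.7) = 21.33 N at the rim; torque magnitude τ = fR = 12.25 N·m, opposing ω.
|α| = τ/I = 12.25/2.751 = 4.451 rad/s² (deceleration).
0 = ω₀ − |α|t ⇒ t = ω₀/|α| = 178/4.451 = 39.99 s.

t ≈ 40.0 s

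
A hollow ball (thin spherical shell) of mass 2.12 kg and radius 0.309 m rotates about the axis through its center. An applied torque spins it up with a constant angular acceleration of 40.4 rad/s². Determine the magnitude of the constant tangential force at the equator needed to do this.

F ≈ 17.6 N

I = (2/3)MR² = (2/3)(2.12)(0.309)² = 0.1349 kg·m².
The required torque is τ = Iα = (0.1349)(40.40) = 5.452 N·m.
A tangential force at the equator gives τ = FR, so F = τ/R = 5.452/0.309 = 17.64 N.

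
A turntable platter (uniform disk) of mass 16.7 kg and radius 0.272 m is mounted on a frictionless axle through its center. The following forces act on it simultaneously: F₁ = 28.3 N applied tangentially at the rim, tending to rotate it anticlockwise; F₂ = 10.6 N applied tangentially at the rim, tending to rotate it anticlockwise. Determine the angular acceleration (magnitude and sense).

α ≈ 17.1 rad/s², anticlockwise

I = ½MR² = (1/2)(16.7)(0.272)² = 0.6178 kg·m².
Taking anticlockwise as positive: τ₁ = +(28.3)(0.272) = +7.698 N·m; τ₂ = +(10.6)(0.272) = +2.883 N·m.
Net torque τ = 10.58 N·m.
α = τ/I = 10.58/0.6178 = 17.13 rad/s².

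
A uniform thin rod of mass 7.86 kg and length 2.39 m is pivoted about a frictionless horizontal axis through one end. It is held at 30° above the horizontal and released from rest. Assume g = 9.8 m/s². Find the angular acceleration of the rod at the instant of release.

α ≈ 5.33 rad/s²

About the pivot, I = (1/3)ML² = (1/3)(7.86)(2.39)² = 14.97 kg·m².
The weight acts at the center, a distance L/2 = 1.195 m from the pivot; τ = Mg(L/2) cos 30° = 79.72 N·m.
α = τ/I = 79.72/14.97 = 5.327 rad/s².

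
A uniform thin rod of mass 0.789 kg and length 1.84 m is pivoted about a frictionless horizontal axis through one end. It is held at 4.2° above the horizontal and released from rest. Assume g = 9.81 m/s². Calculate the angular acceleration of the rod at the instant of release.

About the pivot, I = (1/3)ML² = (1/3)(0.789)(1.84)² = 0.8904 kg·m².
The weight acts at the center, a distance L/2 = 0.9200 m from the pivot; τ = Mg(L/2) cos 4.2° = 7.102 N·m.
α = τ/I = 7.102/0.8904 = 7.976 rad/s².
(Equivalently α = (3g/(2L)) cos 4.2° = 7.976 rad/s².)

α ≈ 7.98 rad/s²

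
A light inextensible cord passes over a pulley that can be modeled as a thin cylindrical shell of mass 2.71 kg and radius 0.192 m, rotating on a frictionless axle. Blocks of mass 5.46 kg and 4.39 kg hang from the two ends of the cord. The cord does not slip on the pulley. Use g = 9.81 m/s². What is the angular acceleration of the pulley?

I = MR² = (2.71)(0.192)² = 0.09990 kg·m².
Heavier block: m₁g − T₁ = m₁a. Lighter block: T₂ − m₂g = m₂a.
Pulley: (T₁ − T₂)R = Iα = I(a/R), so T₁ − T₂ = (I/R²)a = 1·M_p a = 2.710·a.
Adding the three: (m₁ − m₂)g = (m₁ + m₂ + 2.710)a, so a = (5.46 − 4.39)(9.81)/(5.46 + 4.39 + 2.710) = 0.8357 m/s².
α = a/R = 0.8357/0.192 = 4.353 rad/s².

α ≈ 4.35 rad/s²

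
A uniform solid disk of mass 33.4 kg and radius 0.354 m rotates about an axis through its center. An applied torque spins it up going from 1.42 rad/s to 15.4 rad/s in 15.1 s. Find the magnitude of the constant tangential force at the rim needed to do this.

I = ½MR² = (1/2)(33.4)(0.354)² = 2.093 kg·m².
α = Δω/Δt = (15.4 − 1.42)/15.1 = 0.9258 rad/s².
The required torque is τ = Iα = (2.093)(0.9258) = 1.938 N·m.
A tangential force at the rim gives τ = FR, so F = τ/R = 1.938/0.354 = 5.473 N.

F ≈ 5.47 N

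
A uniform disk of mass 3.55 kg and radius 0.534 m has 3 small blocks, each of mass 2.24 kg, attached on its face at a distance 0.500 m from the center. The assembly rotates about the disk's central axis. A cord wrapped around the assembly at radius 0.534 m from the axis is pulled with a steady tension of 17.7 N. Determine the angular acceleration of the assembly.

α ≈ 4.32 rad/s²

I_disk = ½MR² = ½(3.55)(0.534)² = 0.5062 kg·m².
I_blocks = 3·m·r² = 3(2.24)(0.500)² = 1.680 kg·m².
Total I = 2.186 kg·m².
τ = F r = (17.7)(0.534) = 9.452 N·m.
α = τ/I = 9.452/2.186 = 4.323 rad/s².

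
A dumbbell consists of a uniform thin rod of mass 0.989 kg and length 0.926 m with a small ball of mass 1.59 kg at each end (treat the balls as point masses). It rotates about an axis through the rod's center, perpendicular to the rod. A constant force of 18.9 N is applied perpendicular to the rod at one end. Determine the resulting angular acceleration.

α ≈ 11.6 rad/s²

I_rod = (1/12)ML² = (1/12)(0.989)(0.926)² = 0.07067 kg·m².
I_balls = 2·m·(L/2)² = 2(1.59)(0.4630)² = 0.6817 kg·m².
Total I = 0.7524 kg·m².
τ = F·(L/2) = (18.9)(0.463) = 8.751 N·m.
α = τ/I = 8.751/0.7524 = 11.63 rad/s².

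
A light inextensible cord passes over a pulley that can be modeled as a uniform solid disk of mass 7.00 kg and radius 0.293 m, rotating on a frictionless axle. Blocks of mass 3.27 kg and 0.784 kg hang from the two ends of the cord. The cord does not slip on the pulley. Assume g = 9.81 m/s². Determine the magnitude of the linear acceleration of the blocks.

I = ½MR² = (1/2)(7.00)(0.293)² = 0.3005 kg·m².
Heavier block: m₁g − T₁ = m₁a. Lighter block: T₂ − m₂g = m₂a.
Pulley: (T₁ − T₂)R = Iα = I(a/R), so T₁ − T₂ = (I/R²)a = (1/2)M_p a = 3.500·a.
Adding the three: (m₁ − m₂)g = (m₁ + m₂ + 3.500)a, so a = (3.27 − 0.784)(9.81)/(3.27 + 0.784 + 3.500) = 3.228 m/s².

a ≈ 3.23 m/s²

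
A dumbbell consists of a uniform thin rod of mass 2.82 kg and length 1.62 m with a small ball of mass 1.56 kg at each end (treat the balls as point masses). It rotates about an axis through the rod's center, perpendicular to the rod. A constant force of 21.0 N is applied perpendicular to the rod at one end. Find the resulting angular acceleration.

α ≈ 6.39 rad/s²

I_rod = (1/12)ML² = (1/12)(2.82)(1.62)² = 0.6167 kg·m².
I_balls = 2·m·(L/2)² = 2(1.56)(0.8100)² = 2.047 kg·m².
Total I = 2.664 kg·m².
τ = F·(L/2) = (21.0)(0.810) = 17.01 N·m.
α = τ/I = 17.01/2.664 = 6.386 rad/s².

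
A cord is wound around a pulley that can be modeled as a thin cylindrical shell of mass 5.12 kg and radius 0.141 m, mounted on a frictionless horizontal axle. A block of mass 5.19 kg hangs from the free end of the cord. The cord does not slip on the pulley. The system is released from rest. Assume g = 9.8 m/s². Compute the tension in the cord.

T ≈ 25.3 N

I = MR² = (5.12)(0.141)² = 0.1018 kg·m².
Block: mg − T = ma. Pulley: TR = Iα. No-slip: a = αR, so T = (I/R²)a = 5.120·a.
Then mg = (m + 5.120)a, so a = (5.19)(9.8)/(5.19 + 5.120) = 4.933 m/s².
T = 5.120·a = 25.26 N.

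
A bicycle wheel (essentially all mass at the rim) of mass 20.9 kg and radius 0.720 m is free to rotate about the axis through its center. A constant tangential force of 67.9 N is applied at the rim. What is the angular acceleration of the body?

I = MR² = (20.9)(0.720)² = 10.83 kg·m².
τ = F R = (67.9)(0.720) = 48.89 N·m.
Newton's second law for rotation, τ = Iα, gives α = τ/I = 48.89/10.83 = 4.512 rad/s².

α ≈ 4.51 rad/s²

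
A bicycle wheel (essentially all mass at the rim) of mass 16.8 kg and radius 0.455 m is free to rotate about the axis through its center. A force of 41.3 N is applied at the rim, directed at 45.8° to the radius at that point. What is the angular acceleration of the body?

α ≈ 3.87 rad/s²

I = MR² = (16.8)(0.455)² = 3.478 kg·m².
Only the tangential component produces torque: τ = F R sinθ = (41.3)(0.455) sin 45.8° = 13.47 N·m.
Newton's second law for rotation, τ = Iα, gives α = τ/I = 13.47/3.478 = 3.873 rad/s².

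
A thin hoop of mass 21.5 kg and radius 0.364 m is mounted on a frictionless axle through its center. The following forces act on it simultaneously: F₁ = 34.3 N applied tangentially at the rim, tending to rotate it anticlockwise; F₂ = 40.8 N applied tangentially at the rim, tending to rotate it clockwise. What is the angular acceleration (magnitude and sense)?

α ≈ 0.831 rad/s², clockwise

I = MR² = (21.5)(0.364)² = 2.849 kg·m².
Taking anticlockwise as positive: τ₁ = +(34.3)(0.364) = +12.49 N·m; τ₂ = −(40.8)(0.364) = −14.85 N·m.
Net torque τ = -2.366 N·m.
α = τ/I = -2.366/2.849 = -0.8306 rad/s².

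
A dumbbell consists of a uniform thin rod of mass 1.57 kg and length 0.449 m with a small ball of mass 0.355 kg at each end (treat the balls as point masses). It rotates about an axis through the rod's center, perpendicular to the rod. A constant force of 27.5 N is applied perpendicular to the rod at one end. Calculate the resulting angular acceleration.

I_rod = (1/12)ML² = (1/12)(1.57)(0.449)² = 0.02638 kg·m².
I_balls = 2·m·(L/2)² = 2(0.355)(0.2245)² = 0.03578 kg·m².
Total I = 0.06216 kg·m².
τ = F·(L/2) = (27.5)(0.225) = 6.174 N·m.
α = τ/I = 6.174/0.06216 = 99.32 rad/s².

α ≈ 99.3 rad/s²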